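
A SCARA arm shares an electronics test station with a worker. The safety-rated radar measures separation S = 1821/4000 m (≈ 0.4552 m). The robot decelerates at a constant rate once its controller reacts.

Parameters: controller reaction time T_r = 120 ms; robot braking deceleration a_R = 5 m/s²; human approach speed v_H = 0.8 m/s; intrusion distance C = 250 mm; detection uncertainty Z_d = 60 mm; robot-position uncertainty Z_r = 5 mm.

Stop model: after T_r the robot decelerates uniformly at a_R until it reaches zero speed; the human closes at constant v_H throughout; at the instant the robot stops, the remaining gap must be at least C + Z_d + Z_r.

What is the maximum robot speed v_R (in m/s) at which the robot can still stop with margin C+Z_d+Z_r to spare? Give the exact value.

v_R_max = 3/20 m/s = 0.1500 m/s

collect terms ⇒ (1/10)·v_R² + (7/25)·v_R + (-177/4000) = 0
  disc = (7/25)² − 4·(1/10)·(-177/4000) = 961/10000 ; √disc = 31/100
  v_R = (−(7/25) + 31/100) / (2·(1/10)) = 3/20 m/s
check:
T_s = v_R/a_R = (3/20)/5 = 0.0300 s
robot in T_r: 0.1500·0.1200 = 0.0180 m
robot under decel: 0.1500²/(2·5.0000) = 0.0022 m
human closes 0.8000·0.1500 = 0.1200 m
margins: 0.2500+0.0600+0.0050 = 0.3150 m
sum ≈ 0.0180+0.0022+0.1200+0.3150 ≈ 0.4552 m = S ✓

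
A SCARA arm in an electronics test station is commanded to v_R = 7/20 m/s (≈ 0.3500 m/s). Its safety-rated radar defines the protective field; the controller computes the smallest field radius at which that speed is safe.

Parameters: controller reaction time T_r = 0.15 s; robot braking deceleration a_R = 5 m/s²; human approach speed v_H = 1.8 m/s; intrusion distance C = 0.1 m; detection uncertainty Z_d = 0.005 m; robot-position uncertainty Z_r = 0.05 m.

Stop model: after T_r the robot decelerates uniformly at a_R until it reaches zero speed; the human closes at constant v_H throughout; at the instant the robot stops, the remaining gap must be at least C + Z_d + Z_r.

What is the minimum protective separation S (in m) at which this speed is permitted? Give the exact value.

S_min = 2463/4000 m = 0.6158 m

braking lasts T_s = (7/20)/5 = 0.0700 s
robot in T_r: 0.3500·0.1500 = 0.0525 m
robot covers 0.3500·0.0700 − ½·5.0000·0.0700² = 0.0123 m while stopping
human closes 1.8000·0.2200 = 0.3960 m
C+Z_d+Z_r = 0.1000+0.0050+0.0500 = 0.1550 m
S_min ≈ 0.0525+0.0123+0.3960+0.1550  ⇒  S_min = 2463/4000 m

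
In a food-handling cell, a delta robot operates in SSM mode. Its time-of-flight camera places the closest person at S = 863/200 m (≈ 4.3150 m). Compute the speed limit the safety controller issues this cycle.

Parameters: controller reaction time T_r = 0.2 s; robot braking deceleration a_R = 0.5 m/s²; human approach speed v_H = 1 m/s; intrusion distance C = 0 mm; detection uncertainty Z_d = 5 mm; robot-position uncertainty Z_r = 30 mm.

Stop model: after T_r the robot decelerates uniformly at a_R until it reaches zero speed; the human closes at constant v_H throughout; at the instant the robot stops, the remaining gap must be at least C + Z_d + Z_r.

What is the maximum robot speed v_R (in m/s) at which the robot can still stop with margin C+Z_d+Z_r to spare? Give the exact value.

v_R_max = 6/5 m/s = 1.2000 m/s

collect terms ⇒ (1)·v_R² + (11/5)·v_R + (-102/25) = 0
  disc = (11/5)² − 4·(1)·(-102/25) = 529/25 ; √disc = 23/5
  v_R = (−(11/5) + 23/5) / (2·(1)) = 6/5 m/s
check:
stop time T_s = (6/5)/(1/2) = 2.4000 s
robot in T_r: 1.2000·0.2000 = 0.2400 m
braking distance = 1.2000²/(2·0.5000) = 1.4400 m
human closes 1.0000·2.6000 = 2.6000 m
C+Z_d+Z_r = 0.0000+0.0050+0.0300 = 0.0350 m
sum ≈ 0.2400+1.4400+2.6000+0.0350 ≈ 4.3150 m = S ✓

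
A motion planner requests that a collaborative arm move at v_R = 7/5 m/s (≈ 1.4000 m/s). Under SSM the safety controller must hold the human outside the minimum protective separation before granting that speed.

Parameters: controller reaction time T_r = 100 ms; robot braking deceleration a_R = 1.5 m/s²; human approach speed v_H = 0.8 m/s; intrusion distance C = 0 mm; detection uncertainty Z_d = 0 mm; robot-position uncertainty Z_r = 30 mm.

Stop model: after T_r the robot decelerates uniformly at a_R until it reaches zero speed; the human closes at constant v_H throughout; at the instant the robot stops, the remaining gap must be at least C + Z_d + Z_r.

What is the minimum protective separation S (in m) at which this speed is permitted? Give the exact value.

stop time T_s = (7/5)/(3/2) = 0.9333 s
robot covers v_R·T_r = 1.4000·0.1000 = 0.1400 m before braking
robot covers 1.4000·0.9333 − ½·1.5000·0.9333² = 0.6533 m while stopping
human over T_r+T_s: 0.8000·(0.1000+0.9333) = 0.8267 m
C+Z_d+Z_r = 0.0000+0.0000+0.0300 = 0.0300 m
S_min ≈ 0.1400+0.6533+0.8267+0.0300  ⇒  S_min = 33/20 m

S_min = 33/20 m = 1.6500 m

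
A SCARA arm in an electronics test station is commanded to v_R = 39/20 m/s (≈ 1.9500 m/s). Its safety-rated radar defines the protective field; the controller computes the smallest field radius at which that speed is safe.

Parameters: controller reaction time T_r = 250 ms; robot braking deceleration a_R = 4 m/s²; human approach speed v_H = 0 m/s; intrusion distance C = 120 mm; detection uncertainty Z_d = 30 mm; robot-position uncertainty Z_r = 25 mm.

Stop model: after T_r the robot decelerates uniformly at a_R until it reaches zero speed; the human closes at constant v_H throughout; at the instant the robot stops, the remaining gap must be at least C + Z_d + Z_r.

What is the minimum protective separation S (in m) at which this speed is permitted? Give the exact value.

T_s = v_R/a_R = (39/20)/4 = 0.4875 s
reaction-phase robot travel = 1.9500·0.2500 = 0.4875 m
robot under decel: 1.9500²/(2·4.0000) = 0.4753 m
person approaches 0.0000·(0.2500+0.4875) = 0.0000 m
margins: 0.1200+0.0300+0.0250 = 0.1750 m
S_min ≈ 0.4875+0.4753+0.0000+0.1750  ⇒  S_min = 3641/3200 m

S_min = 3641/3200 m = 1.1378 m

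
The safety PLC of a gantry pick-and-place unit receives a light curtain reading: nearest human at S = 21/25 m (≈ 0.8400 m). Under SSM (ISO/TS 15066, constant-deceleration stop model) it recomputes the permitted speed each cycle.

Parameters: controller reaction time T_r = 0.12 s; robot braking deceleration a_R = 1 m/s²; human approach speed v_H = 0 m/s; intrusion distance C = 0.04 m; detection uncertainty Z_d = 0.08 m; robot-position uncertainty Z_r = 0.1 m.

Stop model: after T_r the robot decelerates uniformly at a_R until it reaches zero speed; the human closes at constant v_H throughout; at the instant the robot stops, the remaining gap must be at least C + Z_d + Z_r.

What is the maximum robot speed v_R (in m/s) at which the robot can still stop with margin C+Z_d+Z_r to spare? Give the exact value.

v_R_max = 1 m/s = 1.0000 m/s

quadratic (1/2)·v² + (3/25)·v + (-31/50) = 0
  disc = (3/25)² − 4·(1/2)·(-31/50) = 784/625 ; √disc = 28/25
  v_R = (−(3/25) + 28/25) / (2·(1/2)) = 1 m/s
check:
T_s = v_R/a_R = 1/1 = 1.0000 s
reaction-phase robot travel = 1.0000·0.1200 = 0.1200 m
robot covers 1.0000·1.0000 − ½·1.0000·1.0000² = 0.5000 m while stopping
human over T_r+T_s: 0.0000·(0.1200+1.0000) = 0.0000 m
residual clearance needed = 0.0400+0.0800+0.1000 = 0.2200 m
sum ≈ 0.1200+0.5000+0.0000+0.2200 ≈ 0.8400 m = S ✓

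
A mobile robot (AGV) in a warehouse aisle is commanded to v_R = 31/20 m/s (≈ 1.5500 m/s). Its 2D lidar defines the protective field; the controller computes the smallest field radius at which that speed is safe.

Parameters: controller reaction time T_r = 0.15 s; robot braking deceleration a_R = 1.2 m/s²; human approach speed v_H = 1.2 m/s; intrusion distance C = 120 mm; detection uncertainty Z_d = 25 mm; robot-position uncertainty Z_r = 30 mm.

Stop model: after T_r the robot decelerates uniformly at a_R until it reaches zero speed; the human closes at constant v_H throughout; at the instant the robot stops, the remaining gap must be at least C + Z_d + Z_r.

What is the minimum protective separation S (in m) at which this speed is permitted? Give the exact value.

braking lasts T_s = (31/20)/(6/5) = 1.2917 s
robot covers v_R·T_r = 1.5500·0.1500 = 0.2325 m before braking
braking distance = 1.5500²/(2·1.2000) = 1.0010 m
human over T_r+T_s: 1.2000·(0.1500+1.2917) = 1.7300 m
residual clearance needed = 0.1200+0.0250+0.0300 = 0.1750 m
S_min ≈ 0.2325+1.0010+1.7300+0.1750  ⇒  S_min = 3013/960 m

S_min = 3013/960 m = 3.1385 m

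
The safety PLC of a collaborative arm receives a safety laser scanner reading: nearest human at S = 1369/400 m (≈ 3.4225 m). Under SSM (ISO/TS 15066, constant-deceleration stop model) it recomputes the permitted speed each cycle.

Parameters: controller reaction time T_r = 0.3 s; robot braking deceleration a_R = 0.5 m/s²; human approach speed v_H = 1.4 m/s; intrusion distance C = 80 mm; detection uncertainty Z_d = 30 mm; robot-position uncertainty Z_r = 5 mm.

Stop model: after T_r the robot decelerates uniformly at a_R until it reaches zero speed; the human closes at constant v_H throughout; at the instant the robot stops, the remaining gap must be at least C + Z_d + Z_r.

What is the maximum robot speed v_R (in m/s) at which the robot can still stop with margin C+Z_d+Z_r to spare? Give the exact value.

quadratic (1)·v² + (31/10)·v + (-231/80) = 0
  disc = (31/10)² − 4·(1)·(-231/80) = 529/25 ; √disc = 23/5
  v_R = (−(31/10) + 23/5) / (2·(1)) = 3/4 m/s
check:
braking lasts T_s = (3/4)/(1/2) = 1.5000 s
reaction-phase robot travel = 0.7500·0.3000 = 0.2250 m
robot under decel: 0.7500²/(2·0.5000) = 0.5625 m
person approaches 1.4000·(0.3000+1.5000) = 2.5200 m
C+Z_d+Z_r = 0.0800+0.0300+0.0050 = 0.1150 m
sum ≈ 0.2250+0.5625+2.5200+0.1150 ≈ 3.4225 m = S ✓

v_R_max = 3/4 m/s = 0.7500 m/s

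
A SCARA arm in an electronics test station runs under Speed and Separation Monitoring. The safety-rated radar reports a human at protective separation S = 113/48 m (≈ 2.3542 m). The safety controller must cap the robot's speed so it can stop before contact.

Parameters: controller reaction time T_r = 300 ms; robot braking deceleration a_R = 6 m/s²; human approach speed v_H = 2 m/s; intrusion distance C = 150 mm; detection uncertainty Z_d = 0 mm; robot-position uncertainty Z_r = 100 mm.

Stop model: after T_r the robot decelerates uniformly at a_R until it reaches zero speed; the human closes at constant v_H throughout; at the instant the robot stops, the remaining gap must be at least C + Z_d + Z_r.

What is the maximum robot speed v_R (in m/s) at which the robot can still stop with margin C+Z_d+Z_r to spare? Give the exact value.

v_R_max = 19/10 m/s = 1.9000 m/s

at the boundary: (1/12)·v² + (19/30)·v + (-361/240) = 0
  disc = (19/30)² − 4·(1/12)·(-361/240) = 361/400 ; √disc = 19/20
  v_R = (−(19/30) + 19/20) / (2·(1/12)) = 19/10 m/s
check:
stop time T_s = (19/10)/6 = 0.3167 s
robot in T_r: 1.9000·0.3000 = 0.5700 m
robot under decel: 1.9000²/(2·6.0000) = 0.3008 m
human closes 2.0000·0.6167 = 1.2333 m
C+Z_d+Z_r = 0.1500+0.0000+0.1000 = 0.2500 m
sum ≈ 0.5700+0.3008+1.2333+0.2500 ≈ 2.3542 m = S ✓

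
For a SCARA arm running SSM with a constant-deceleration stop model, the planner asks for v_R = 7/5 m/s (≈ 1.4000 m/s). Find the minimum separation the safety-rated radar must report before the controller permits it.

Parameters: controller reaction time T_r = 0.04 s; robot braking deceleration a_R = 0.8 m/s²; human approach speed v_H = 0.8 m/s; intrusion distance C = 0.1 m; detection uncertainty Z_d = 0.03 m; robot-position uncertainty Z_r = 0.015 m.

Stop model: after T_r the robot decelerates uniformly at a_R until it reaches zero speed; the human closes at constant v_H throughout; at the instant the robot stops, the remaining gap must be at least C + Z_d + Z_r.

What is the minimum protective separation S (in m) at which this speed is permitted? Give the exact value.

braking lasts T_s = (7/5)/(4/5) = 1.7500 s
reaction-phase robot travel = 1.4000·0.0400 = 0.0560 m
robot covers 1.4000·1.7500 − ½·0.8000·1.7500² = 1.2250 m while stopping
human closes 0.8000·1.7900 = 1.4320 m
C+Z_d+Z_r = 0.1000+0.0300+0.0150 = 0.1450 m
S_min ≈ 0.0560+1.2250+1.4320+0.1450  ⇒  S_min = 1429/500 m

S_min = 1429/500 m = 2.8580 m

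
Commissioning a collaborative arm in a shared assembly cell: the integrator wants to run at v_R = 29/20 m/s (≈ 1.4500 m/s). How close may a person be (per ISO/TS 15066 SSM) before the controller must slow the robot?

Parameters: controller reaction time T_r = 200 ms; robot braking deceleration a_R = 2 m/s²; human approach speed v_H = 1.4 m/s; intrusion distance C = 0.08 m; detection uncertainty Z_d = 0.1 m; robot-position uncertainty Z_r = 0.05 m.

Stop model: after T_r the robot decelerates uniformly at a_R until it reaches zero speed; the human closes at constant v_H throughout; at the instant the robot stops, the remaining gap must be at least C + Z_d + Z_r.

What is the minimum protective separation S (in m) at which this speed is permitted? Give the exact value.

S_min = 749/320 m = 2.3406 m

braking lasts T_s = (29/20)/2 = 0.7250 s
robot in T_r: 1.4500·0.2000 = 0.2900 m
braking distance = 1.4500²/(2·2.0000) = 0.5256 m
human closes 1.4000·0.9250 = 1.2950 m
margins: 0.0800+0.1000+0.0500 = 0.2300 m
S_min ≈ 0.2900+0.5256+1.2950+0.2300  ⇒  S_min = 749/320 m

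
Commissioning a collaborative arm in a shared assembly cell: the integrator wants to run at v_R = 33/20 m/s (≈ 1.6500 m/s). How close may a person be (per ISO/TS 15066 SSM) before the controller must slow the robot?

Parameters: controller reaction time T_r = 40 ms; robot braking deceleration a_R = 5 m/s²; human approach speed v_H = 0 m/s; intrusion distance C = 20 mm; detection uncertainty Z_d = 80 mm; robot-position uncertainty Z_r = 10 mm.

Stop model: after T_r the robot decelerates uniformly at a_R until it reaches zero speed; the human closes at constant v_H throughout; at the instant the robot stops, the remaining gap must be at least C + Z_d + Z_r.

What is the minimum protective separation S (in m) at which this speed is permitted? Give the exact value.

S_min = 1793/4000 m = 0.4482 m

T_s = v_R/a_R = (33/20)/5 = 0.3300 s
robot covers v_R·T_r = 1.6500·0.0400 = 0.0660 m before braking
robot under decel: 1.6500²/(2·5.0000) = 0.2722 m
human over T_r+T_s: 0.0000·(0.0400+0.3300) = 0.0000 m
residual clearance needed = 0.0200+0.0800+0.0100 = 0.1100 m
S_min ≈ 0.0660+0.2722+0.0000+0.1100  ⇒  S_min = 1793/4000 m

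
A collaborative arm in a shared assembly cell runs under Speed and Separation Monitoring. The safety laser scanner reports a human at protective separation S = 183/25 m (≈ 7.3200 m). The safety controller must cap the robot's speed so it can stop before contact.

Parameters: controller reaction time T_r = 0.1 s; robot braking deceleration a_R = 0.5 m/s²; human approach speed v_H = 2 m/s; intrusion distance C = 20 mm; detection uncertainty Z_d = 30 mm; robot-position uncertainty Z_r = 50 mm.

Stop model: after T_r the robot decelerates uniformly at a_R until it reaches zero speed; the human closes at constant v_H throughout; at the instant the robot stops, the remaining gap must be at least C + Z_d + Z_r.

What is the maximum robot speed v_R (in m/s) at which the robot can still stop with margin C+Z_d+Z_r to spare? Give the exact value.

quadratic (1)·v² + (41/10)·v + (-351/50) = 0
  disc = (41/10)² − 4·(1)·(-351/50) = 4489/100 ; √disc = 67/10
  v_R = (−(41/10) + 67/10) / (2·(1)) = 13/10 m/s
check:
T_s = v_R/a_R = (13/10)/(1/2) = 2.6000 s
robot in T_r: 1.3000·0.1000 = 0.1300 m
robot covers 1.3000·2.6000 − ½·0.5000·2.6000² = 1.6900 m while stopping
person approaches 2.0000·(0.1000+2.6000) = 5.4000 m
margins: 0.0200+0.0300+0.0500 = 0.1000 m
sum ≈ 0.1300+1.6900+5.4000+0.1000 ≈ 7.3200 m = S ✓

v_R_max = 13/10 m/s = 1.3000 m/s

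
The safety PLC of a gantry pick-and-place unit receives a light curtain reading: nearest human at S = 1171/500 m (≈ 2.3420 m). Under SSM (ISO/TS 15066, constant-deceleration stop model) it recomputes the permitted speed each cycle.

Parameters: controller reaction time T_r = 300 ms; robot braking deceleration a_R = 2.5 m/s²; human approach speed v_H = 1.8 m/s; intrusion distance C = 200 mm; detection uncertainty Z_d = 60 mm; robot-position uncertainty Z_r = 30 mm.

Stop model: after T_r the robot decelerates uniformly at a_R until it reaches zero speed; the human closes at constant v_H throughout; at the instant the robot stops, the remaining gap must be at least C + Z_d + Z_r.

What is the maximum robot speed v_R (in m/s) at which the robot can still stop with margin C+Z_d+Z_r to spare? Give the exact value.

v_R_max = 6/5 m/s = 1.2000 m/s

collect terms ⇒ (1/5)·v_R² + (51/50)·v_R + (-189/125) = 0
  disc = (51/50)² − 4·(1/5)·(-189/125) = 9/4 ; √disc = 3/2
  v_R = (−(51/50) + 3/2) / (2·(1/5)) = 6/5 m/s
check:
braking lasts T_s = (6/5)/(5/2) = 0.4800 s
reaction-phase robot travel = 1.2000·0.3000 = 0.3600 m
braking distance = 1.2000²/(2·2.5000) = 0.2880 m
human closes 1.8000·0.7800 = 1.4040 m
margins: 0.2000+0.0600+0.0300 = 0.2900 m
sum ≈ 0.3600+0.2880+1.4040+0.2900 ≈ 2.3420 m = S ✓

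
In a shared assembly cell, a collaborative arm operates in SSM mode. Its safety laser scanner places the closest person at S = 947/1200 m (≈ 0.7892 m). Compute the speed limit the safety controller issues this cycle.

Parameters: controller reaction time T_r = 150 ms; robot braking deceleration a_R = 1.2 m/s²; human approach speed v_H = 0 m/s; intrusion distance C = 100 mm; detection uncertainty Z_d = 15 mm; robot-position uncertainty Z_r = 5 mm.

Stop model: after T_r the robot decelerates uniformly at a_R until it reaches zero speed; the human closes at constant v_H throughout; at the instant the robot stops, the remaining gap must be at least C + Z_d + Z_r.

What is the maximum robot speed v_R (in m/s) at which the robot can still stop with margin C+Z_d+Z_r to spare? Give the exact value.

v_R_max = 11/10 m/s = 1.1000 m/s

at the boundary: (5/12)·v² + (3/20)·v + (-803/1200) = 0
  disc = (3/20)² − 4·(5/12)·(-803/1200) = 256/225 ; √disc = 16/15
  v_R = (−(3/20) + 16/15) / (2·(5/12)) = 11/10 m/s
check:
stop time T_s = (11/10)/(6/5) = 0.9167 s
reaction-phase robot travel = 1.1000·0.1500 = 0.1650 m
robot covers 1.1000·0.9167 − ½·1.2000·0.9167² = 0.5042 m while stopping
human over T_r+T_s: 0.0000·(0.1500+0.9167) = 0.0000 m
C+Z_d+Z_r = 0.1000+0.0150+0.0050 = 0.1200 m
sum ≈ 0.1650+0.5042+0.0000+0.1200 ≈ 0.7892 m = S ✓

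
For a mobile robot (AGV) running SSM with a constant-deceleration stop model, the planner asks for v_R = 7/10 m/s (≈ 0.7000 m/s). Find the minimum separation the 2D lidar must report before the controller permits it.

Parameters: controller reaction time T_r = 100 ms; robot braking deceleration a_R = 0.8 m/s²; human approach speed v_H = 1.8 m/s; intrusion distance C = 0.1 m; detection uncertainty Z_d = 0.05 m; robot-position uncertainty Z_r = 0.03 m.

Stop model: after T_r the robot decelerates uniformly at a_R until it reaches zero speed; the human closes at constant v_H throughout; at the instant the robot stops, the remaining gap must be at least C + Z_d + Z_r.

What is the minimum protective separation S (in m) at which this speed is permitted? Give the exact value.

braking lasts T_s = (7/10)/(4/5) = 0.8750 s
robot in T_r: 0.7000·0.1000 = 0.0700 m
robot covers 0.7000·0.8750 − ½·0.8000·0.8750² = 0.3063 m while stopping
person approaches 1.8000·(0.1000+0.8750) = 1.7550 m
margins: 0.1000+0.0500+0.0300 = 0.1800 m
S_min ≈ 0.0700+0.3063+1.7550+0.1800  ⇒  S_min = 1849/800 m

S_min = 1849/800 m = 2.3112 m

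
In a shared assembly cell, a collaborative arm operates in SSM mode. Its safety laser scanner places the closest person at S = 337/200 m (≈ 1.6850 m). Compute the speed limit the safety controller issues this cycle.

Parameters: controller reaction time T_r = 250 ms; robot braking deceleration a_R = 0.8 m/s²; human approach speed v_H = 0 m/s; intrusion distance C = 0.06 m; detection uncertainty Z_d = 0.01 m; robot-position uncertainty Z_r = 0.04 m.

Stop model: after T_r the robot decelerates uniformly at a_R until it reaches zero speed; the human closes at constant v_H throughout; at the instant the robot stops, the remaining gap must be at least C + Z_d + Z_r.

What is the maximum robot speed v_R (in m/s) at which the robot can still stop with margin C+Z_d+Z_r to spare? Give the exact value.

quadratic (5/8)·v² + (1/4)·v + (-63/40) = 0
  disc = (1/4)² − 4·(5/8)·(-63/40) = 4 ; √disc = 2
  v_R = (−(1/4) + 2) / (2·(5/8)) = 7/5 m/s
check:
braking lasts T_s = (7/5)/(4/5) = 1.7500 s
reaction-phase robot travel = 1.4000·0.2500 = 0.3500 m
robot covers 1.4000·1.7500 − ½·0.8000·1.7500² = 1.2250 m while stopping
human over T_r+T_s: 0.0000·(0.2500+1.7500) = 0.0000 m
C+Z_d+Z_r = 0.0600+0.0100+0.0400 = 0.1100 m
sum ≈ 0.3500+1.2250+0.0000+0.1100 ≈ 1.6850 m = S ✓

v_R_max = 7/5 m/s = 1.4000 m/s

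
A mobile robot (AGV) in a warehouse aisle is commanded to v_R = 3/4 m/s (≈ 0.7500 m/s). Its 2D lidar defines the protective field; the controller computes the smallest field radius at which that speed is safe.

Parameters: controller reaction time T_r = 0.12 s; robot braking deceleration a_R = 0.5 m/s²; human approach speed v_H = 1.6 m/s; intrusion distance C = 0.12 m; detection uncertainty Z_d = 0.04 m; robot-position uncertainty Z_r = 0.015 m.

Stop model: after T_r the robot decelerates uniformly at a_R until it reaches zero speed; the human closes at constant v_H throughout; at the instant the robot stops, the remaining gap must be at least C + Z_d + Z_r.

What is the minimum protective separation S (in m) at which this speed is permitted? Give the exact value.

stop time T_s = (3/4)/(1/2) = 1.5000 s
robot covers v_R·T_r = 0.7500·0.1200 = 0.0900 m before braking
robot under decel: 0.7500²/(2·0.5000) = 0.5625 m
person approaches 1.6000·(0.1200+1.5000) = 2.5920 m
residual clearance needed = 0.1200+0.0400+0.0150 = 0.1750 m
S_min ≈ 0.0900+0.5625+2.5920+0.1750  ⇒  S_min = 6839/2000 m

S_min = 6839/2000 m = 3.4195 m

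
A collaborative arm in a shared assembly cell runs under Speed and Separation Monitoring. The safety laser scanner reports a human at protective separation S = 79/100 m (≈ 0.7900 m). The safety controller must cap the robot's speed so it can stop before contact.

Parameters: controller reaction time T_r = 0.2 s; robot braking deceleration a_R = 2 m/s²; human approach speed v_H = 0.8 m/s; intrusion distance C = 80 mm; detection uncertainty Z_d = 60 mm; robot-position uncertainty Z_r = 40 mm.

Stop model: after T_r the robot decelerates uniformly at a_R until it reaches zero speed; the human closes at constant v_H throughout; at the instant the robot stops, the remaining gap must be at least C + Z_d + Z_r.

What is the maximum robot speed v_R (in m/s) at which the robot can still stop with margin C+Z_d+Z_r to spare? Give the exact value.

collect terms ⇒ (1/4)·v_R² + (3/5)·v_R + (-9/20) = 0
  disc = (3/5)² − 4·(1/4)·(-9/20) = 81/100 ; √disc = 9/10
  v_R = (−(3/5) + 9/10) / (2·(1/4)) = 3/5 m/s
check:
braking lasts T_s = (3/5)/2 = 0.3000 s
robot covers v_R·T_r = 0.6000·0.2000 = 0.1200 m before braking
robot under decel: 0.6000²/(2·2.0000) = 0.0900 m
person approaches 0.8000·(0.2000+0.3000) = 0.4000 m
C+Z_d+Z_r = 0.0800+0.0600+0.0400 = 0.1800 m
sum ≈ 0.1200+0.0900+0.4000+0.1800 ≈ 0.7900 m = S ✓

v_R_max = 3/5 m/s = 0.6000 m/s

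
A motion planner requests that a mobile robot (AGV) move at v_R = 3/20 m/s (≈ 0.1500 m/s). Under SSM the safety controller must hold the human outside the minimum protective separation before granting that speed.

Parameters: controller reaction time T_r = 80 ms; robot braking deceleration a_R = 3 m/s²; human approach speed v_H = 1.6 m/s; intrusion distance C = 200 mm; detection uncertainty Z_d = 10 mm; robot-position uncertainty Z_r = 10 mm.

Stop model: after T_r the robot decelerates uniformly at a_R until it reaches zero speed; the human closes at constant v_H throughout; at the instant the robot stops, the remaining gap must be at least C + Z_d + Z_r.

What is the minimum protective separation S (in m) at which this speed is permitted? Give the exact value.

T_s = v_R/a_R = (3/20)/3 = 0.0500 s
reaction-phase robot travel = 0.1500·0.0800 = 0.0120 m
braking distance = 0.1500²/(2·3.0000) = 0.0037 m
human closes 1.6000·0.1300 = 0.2080 m
margins: 0.2000+0.0100+0.0100 = 0.2200 m
S_min ≈ 0.0120+0.0037+0.2080+0.2200  ⇒  S_min = 71/160 m

S_min = 71/160 m = 0.4437 m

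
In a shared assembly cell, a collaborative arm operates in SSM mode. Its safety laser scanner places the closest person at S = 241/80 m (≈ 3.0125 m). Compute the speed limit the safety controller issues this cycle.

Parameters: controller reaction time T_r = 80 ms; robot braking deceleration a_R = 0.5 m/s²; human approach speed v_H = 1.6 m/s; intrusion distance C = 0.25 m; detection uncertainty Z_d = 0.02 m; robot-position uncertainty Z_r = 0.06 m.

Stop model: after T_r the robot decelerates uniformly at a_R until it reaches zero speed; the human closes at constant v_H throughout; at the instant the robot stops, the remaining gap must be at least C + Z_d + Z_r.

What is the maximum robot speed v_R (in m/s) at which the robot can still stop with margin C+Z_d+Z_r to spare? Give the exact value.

quadratic (1)·v² + (82/25)·v + (-5109/2000) = 0
  disc = (82/25)² − 4·(1)·(-5109/2000) = 52441/2500 ; √disc = 229/50
  v_R = (−(82/25) + 229/50) / (2·(1)) = 13/20 m/s
check:
stop time T_s = (13/20)/(1/2) = 1.3000 s
robot in T_r: 0.6500·0.0800 = 0.0520 m
robot covers 0.6500·1.3000 − ½·0.5000·1.3000² = 0.4225 m while stopping
human closes 1.6000·1.3800 = 2.2080 m
margins: 0.2500+0.0200+0.0600 = 0.3300 m
sum ≈ 0.0520+0.4225+2.2080+0.3300 ≈ 3.0125 m = S ✓

v_R_max = 13/20 m/s = 0.6500 m/s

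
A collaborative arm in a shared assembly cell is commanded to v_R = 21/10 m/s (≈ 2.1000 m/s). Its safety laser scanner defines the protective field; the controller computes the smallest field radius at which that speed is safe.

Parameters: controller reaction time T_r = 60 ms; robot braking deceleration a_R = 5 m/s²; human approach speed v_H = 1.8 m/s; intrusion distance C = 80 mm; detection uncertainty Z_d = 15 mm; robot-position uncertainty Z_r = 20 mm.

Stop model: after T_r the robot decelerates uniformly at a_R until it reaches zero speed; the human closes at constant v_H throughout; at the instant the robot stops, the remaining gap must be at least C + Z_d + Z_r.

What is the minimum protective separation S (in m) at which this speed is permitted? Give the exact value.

S_min = 773/500 m = 1.5460 m

T_s = v_R/a_R = (21/10)/5 = 0.4200 s
reaction-phase robot travel = 2.1000·0.0600 = 0.1260 m
robot under decel: 2.1000²/(2·5.0000) = 0.4410 m
human closes 1.8000·0.4800 = 0.8640 m
C+Z_d+Z_r = 0.0800+0.0150+0.0200 = 0.1150 m
S_min ≈ 0.1260+0.4410+0.8640+0.1150  ⇒  S_min = 773/500 m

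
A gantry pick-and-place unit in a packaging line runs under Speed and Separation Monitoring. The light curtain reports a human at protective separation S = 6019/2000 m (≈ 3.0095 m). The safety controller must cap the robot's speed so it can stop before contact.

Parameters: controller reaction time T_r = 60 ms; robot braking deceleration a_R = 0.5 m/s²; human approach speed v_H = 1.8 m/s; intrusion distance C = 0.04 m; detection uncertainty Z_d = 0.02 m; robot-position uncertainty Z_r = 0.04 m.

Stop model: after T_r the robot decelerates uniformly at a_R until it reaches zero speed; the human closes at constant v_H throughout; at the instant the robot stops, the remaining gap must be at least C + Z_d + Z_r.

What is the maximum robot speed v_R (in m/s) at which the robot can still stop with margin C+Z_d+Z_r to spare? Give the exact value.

v_R_max = 13/20 m/s = 0.6500 m/s

at the boundary: (1)·v² + (183/50)·v + (-5603/2000) = 0
  disc = (183/50)² − 4·(1)·(-5603/2000) = 15376/625 ; √disc = 124/25
  v_R = (−(183/50) + 124/25) / (2·(1)) = 13/20 m/s
check:
braking lasts T_s = (13/20)/(1/2) = 1.3000 s
robot in T_r: 0.6500·0.0600 = 0.0390 m
robot under decel: 0.6500²/(2·0.5000) = 0.4225 m
person approaches 1.8000·(0.0600+1.3000) = 2.4480 m
C+Z_d+Z_r = 0.0400+0.0200+0.0400 = 0.1000 m
sum ≈ 0.0390+0.4225+2.4480+0.1000 ≈ 3.0095 m = S ✓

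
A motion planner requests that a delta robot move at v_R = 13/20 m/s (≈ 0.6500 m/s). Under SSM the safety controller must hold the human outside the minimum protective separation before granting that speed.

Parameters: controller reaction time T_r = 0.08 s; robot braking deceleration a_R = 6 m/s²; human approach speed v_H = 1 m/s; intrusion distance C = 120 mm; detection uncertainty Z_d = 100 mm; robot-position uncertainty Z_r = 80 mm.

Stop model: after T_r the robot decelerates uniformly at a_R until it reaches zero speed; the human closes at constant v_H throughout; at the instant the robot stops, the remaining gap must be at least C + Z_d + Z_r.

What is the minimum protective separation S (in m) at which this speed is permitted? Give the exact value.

S_min = 13813/24000 m = 0.5755 m

stop time T_s = (13/20)/6 = 0.1083 s
robot in T_r: 0.6500·0.0800 = 0.0520 m
braking distance = 0.6500²/(2·6.0000) = 0.0352 m
human over T_r+T_s: 1.0000·(0.0800+0.1083) = 0.1883 m
margins: 0.1200+0.1000+0.0800 = 0.3000 m
S_min ≈ 0.0520+0.0352+0.1883+0.3000  ⇒  S_min = 13813/24000 m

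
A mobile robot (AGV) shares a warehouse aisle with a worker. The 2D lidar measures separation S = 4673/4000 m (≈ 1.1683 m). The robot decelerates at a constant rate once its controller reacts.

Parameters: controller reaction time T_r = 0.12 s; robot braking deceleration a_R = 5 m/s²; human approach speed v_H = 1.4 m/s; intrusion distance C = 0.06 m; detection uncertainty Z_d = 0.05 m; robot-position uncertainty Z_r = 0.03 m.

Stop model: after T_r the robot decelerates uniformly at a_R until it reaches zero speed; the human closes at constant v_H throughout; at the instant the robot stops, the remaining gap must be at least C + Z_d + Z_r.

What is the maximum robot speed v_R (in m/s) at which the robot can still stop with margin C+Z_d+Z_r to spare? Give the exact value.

v_R_max = 31/20 m/s = 1.5500 m/s

collect terms ⇒ (1/10)·v_R² + (2/5)·v_R + (-3441/4000) = 0
  disc = (2/5)² − 4·(1/10)·(-3441/4000) = 5041/10000 ; √disc = 71/100
  v_R = (−(2/5) + 71/100) / (2·(1/10)) = 31/20 m/s
check:
T_s = v_R/a_R = (31/20)/5 = 0.3100 s
robot covers v_R·T_r = 1.5500·0.1200 = 0.1860 m before braking
robot under decel: 1.5500²/(2·5.0000) = 0.2402 m
human closes 1.4000·0.4300 = 0.6020 m
C+Z_d+Z_r = 0.0600+0.0500+0.0300 = 0.1400 m
sum ≈ 0.1860+0.2402+0.6020+0.1400 ≈ 1.1683 m = S ✓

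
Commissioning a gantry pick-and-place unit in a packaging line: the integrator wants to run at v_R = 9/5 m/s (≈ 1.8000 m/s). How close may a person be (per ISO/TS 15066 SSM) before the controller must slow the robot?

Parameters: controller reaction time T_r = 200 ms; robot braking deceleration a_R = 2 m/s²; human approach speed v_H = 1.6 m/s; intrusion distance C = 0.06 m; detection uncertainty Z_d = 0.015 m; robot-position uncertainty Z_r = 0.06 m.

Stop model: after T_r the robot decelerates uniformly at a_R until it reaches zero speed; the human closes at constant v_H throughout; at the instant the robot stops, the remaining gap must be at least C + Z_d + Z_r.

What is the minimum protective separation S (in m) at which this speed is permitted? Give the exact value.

S_min = 613/200 m = 3.0650 m

T_s = v_R/a_R = (9/5)/2 = 0.9000 s
robot covers v_R·T_r = 1.8000·0.2000 = 0.3600 m before braking
robot under decel: 1.8000²/(2·2.0000) = 0.8100 m
person approaches 1.6000·(0.2000+0.9000) = 1.7600 m
margins: 0.0600+0.0150+0.0600 = 0.1350 m
S_min ≈ 0.3600+0.8100+1.7600+0.1350  ⇒  S_min = 613/200 m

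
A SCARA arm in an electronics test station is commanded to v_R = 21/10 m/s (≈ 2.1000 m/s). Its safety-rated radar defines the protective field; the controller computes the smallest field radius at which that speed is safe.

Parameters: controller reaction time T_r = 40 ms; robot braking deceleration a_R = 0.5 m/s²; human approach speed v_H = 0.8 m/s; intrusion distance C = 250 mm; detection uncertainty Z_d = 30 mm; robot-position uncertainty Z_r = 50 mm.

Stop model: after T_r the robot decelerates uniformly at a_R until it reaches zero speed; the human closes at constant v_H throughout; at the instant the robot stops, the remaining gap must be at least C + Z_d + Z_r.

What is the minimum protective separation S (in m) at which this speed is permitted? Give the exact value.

S_min = 1027/125 m = 8.2160 m

stop time T_s = (21/10)/(1/2) = 4.2000 s
robot covers v_R·T_r = 2.1000·0.0400 = 0.0840 m before braking
robot covers 2.1000·4.2000 − ½·0.5000·4.2000² = 4.4100 m while stopping
human over T_r+T_s: 0.8000·(0.0400+4.2000) = 3.3920 m
margins: 0.2500+0.0300+0.0500 = 0.3300 m
S_min ≈ 0.0840+4.4100+3.3920+0.3300  ⇒  S_min = 1027/125 m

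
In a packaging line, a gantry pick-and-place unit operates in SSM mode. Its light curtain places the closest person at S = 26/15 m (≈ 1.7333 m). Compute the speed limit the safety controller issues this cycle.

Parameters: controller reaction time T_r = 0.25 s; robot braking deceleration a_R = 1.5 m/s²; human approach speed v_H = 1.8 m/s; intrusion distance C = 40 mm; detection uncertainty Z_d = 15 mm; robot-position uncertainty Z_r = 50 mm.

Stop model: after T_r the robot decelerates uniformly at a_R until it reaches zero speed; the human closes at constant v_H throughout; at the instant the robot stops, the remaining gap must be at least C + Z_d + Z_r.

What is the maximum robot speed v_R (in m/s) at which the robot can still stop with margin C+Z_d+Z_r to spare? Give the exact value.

quadratic (1/3)·v² + (29/20)·v + (-707/600) = 0
  disc = (29/20)² − 4·(1/3)·(-707/600) = 529/144 ; √disc = 23/12
  v_R = (−(29/20) + 23/12) / (2·(1/3)) = 7/10 m/s
check:
stop time T_s = (7/10)/(3/2) = 0.4667 s
robot covers v_R·T_r = 0.7000·0.2500 = 0.1750 m before braking
robot covers 0.7000·0.4667 − ½·1.5000·0.4667² = 0.1633 m while stopping
person approaches 1.8000·(0.2500+0.4667) = 1.2900 m
residual clearance needed = 0.0400+0.0150+0.0500 = 0.1050 m
sum ≈ 0.1750+0.1633+1.2900+0.1050 ≈ 1.7333 m = S ✓

v_R_max = 7/10 m/s = 0.7000 m/s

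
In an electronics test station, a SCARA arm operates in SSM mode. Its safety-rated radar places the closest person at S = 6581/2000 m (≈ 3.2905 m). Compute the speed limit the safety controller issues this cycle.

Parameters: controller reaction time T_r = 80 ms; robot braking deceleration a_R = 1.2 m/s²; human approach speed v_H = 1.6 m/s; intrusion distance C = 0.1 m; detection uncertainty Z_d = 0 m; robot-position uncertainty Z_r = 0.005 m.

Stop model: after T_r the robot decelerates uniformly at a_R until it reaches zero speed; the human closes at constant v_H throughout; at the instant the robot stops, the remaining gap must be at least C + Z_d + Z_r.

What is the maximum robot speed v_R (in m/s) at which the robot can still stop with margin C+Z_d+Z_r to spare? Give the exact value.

v_R_max = 3/2 m/s = 1.5000 m/s

collect terms ⇒ (5/12)·v_R² + (106/75)·v_R + (-1223/400) = 0
  disc = (106/75)² − 4·(5/12)·(-1223/400) = 638401/90000 ; √disc = 799/300
  v_R = (−(106/75) + 799/300) / (2·(5/12)) = 3/2 m/s
check:
stop time T_s = (3/2)/(6/5) = 1.2500 s
reaction-phase robot travel = 1.5000·0.0800 = 0.1200 m
robot under decel: 1.5000²/(2·1.2000) = 0.9375 m
human over T_r+T_s: 1.6000·(0.0800+1.2500) = 2.1280 m
residual clearance needed = 0.1000+0.0000+0.0050 = 0.1050 m
sum ≈ 0.1200+0.9375+2.1280+0.1050 ≈ 3.2905 m = S ✓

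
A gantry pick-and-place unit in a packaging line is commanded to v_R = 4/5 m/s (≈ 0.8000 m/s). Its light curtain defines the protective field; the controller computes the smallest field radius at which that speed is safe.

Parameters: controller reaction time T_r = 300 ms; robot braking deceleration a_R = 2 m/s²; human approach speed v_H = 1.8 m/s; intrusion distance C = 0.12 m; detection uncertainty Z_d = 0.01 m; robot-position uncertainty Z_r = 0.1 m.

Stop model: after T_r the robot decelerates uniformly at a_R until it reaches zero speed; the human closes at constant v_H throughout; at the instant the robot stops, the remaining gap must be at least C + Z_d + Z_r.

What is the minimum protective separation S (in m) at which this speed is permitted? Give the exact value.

T_s = v_R/a_R = (4/5)/2 = 0.4000 s
robot covers v_R·T_r = 0.8000·0.3000 = 0.2400 m before braking
braking distance = 0.8000²/(2·2.0000) = 0.1600 m
human closes 1.8000·0.7000 = 1.2600 m
residual clearance needed = 0.1200+0.0100+0.1000 = 0.2300 m
S_min ≈ 0.2400+0.1600+1.2600+0.2300  ⇒  S_min = 189/100 m

S_min = 189/100 m = 1.8900 m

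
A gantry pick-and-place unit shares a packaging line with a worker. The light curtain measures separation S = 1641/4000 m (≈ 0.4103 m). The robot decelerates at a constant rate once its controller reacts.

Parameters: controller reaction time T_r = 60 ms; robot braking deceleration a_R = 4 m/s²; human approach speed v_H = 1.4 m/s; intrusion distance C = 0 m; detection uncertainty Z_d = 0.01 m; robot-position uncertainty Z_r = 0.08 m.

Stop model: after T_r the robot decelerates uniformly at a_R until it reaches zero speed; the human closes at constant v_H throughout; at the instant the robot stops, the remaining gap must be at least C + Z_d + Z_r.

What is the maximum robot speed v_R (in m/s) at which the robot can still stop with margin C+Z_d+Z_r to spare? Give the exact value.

v_R_max = 1/2 m/s = 0.5000 m/s

collect terms ⇒ (1/8)·v_R² + (41/100)·v_R + (-189/800) = 0
  disc = (41/100)² − 4·(1/8)·(-189/800) = 11449/40000 ; √disc = 107/200
  v_R = (−(41/100) + 107/200) / (2·(1/8)) = 1/2 m/s
check:
braking lasts T_s = (1/2)/4 = 0.1250 s
robot covers v_R·T_r = 0.5000·0.0600 = 0.0300 m before braking
robot under decel: 0.5000²/(2·4.0000) = 0.0312 m
human closes 1.4000·0.1850 = 0.2590 m
C+Z_d+Z_r = 0.0000+0.0100+0.0800 = 0.0900 m
sum ≈ 0.0300+0.0312+0.2590+0.0900 ≈ 0.4103 m = S ✓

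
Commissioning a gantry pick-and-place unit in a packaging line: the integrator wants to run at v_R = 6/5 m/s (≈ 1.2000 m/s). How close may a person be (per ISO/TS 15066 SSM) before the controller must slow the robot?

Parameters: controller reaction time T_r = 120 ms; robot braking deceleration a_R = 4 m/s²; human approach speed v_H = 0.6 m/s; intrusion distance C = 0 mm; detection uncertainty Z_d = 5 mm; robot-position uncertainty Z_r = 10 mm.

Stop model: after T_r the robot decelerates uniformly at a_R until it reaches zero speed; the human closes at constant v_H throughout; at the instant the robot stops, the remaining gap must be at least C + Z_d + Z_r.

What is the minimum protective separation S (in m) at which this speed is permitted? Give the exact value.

braking lasts T_s = (6/5)/4 = 0.3000 s
robot in T_r: 1.2000·0.1200 = 0.1440 m
robot under decel: 1.2000²/(2·4.0000) = 0.1800 m
human over T_r+T_s: 0.6000·(0.1200+0.3000) = 0.2520 m
margins: 0.0000+0.0050+0.0100 = 0.0150 m
S_min ≈ 0.1440+0.1800+0.2520+0.0150  ⇒  S_min = 591/1000 m

S_min = 591/1000 m = 0.5910 m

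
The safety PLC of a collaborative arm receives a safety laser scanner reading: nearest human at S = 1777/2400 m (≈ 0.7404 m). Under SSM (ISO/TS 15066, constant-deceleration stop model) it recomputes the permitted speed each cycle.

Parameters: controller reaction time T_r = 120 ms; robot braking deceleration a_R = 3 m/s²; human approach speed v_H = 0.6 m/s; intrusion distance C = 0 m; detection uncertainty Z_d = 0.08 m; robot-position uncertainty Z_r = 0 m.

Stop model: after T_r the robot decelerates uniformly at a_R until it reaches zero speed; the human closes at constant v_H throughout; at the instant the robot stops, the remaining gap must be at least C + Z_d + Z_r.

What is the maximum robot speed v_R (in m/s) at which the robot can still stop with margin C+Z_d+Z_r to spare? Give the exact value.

v_R_max = 23/20 m/s = 1.1500 m/s

at the boundary: (1/6)·v² + (8/25)·v + (-7061/12000) = 0
  disc = (8/25)² − 4·(1/6)·(-7061/12000) = 44521/90000 ; √disc = 211/300
  v_R = (−(8/25) + 211/300) / (2·(1/6)) = 23/20 m/s
check:
T_s = v_R/a_R = (23/20)/3 = 0.3833 s
robot covers v_R·T_r = 1.1500·0.1200 = 0.1380 m before braking
robot under decel: 1.1500²/(2·3.0000) = 0.2204 m
person approaches 0.6000·(0.1200+0.3833) = 0.3020 m
margins: 0.0000+0.0800+0.0000 = 0.0800 m
sum ≈ 0.1380+0.2204+0.3020+0.0800 ≈ 0.7404 m = S ✓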